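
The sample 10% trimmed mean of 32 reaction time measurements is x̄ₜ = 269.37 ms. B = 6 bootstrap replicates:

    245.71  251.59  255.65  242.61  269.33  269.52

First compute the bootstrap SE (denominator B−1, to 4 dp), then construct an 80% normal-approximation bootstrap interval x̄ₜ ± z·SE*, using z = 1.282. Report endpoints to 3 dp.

Mean of replicates = 255.7350; sum of squared deviations = 664.8047; SE* = √(664.8047/5) = 11.5309
Margin = 1.282 × 11.5309 = 14.7826
Interval: 269.37 ± 14.7826

(254.587, 284.153)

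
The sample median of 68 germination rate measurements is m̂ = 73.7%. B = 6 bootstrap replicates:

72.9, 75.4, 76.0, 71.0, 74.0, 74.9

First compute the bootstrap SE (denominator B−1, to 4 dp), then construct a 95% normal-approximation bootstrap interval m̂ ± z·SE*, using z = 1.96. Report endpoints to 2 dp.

(70.09, 77.31)

Mean of replicates = 74.0333; sum of squared deviations = 16.9733; SE* = √(16.9733/5) = 1.8425
Margin = 1.96 × 1.8425 = 3.611
Interval: 73.7 ± 3.611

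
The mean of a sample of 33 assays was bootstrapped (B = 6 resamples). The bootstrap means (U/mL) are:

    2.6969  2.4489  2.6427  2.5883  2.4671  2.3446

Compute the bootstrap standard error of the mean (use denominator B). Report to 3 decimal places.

SE* = 0.122

Bootstrap SE is the standard deviation of the 6 replicate means.
Mean of replicates: (2.6969 + 2.4489 + 2.6427 + 2.5883 + 2.4671 + 2.3446) / 6 = 15.18850 / 6 = 2.53142
Sum of squared deviations: (+0.16548)² + (−0.08252)² + (+0.11128)² + (+0.05688)² + (−0.06432)² + (−0.18682)² = 0.08885
Variance = 0.08885 / 6 = 0.01481
SE* = √0.01481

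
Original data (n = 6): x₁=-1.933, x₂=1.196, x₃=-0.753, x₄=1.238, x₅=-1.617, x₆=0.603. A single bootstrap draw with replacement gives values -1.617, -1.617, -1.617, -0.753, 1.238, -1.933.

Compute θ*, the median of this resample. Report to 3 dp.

θ* = -1.617

Sorted: -1.933, -1.617, -1.617, -1.617, -0.753, 1.238
Median = average of the two middle values = -1.617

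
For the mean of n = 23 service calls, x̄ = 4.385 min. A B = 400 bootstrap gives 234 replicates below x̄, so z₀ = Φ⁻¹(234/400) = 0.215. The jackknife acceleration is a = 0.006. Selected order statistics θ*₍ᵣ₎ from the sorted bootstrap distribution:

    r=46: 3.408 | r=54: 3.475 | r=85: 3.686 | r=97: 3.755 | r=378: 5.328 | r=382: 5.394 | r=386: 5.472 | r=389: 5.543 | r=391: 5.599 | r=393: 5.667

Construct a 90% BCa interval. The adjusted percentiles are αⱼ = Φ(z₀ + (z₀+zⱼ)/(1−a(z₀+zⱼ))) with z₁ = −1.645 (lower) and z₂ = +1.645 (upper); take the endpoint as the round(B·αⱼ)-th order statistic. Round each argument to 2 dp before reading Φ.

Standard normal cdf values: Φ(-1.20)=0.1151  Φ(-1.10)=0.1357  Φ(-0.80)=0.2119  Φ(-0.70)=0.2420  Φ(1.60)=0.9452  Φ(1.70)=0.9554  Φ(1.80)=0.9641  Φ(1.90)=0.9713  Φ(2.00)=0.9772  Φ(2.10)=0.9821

Lower: z₀ + z₁ = 0.215 + (-1.645) = -1.430; 1 − a(z₀+z₁) = 1 − (0.006)(-1.430) = 1.0086; argument = 0.215 + (-1.430)/1.0086 = -1.2028 → -1.20.
α₁ = Φ(-1.20) = 0.1151; rank = round(400 × 0.1151) = 46; θ*₍46₎ = 3.408.
Upper: z₀ + z₂ = 1.860; 1 − a(z₀+z₂) = 0.9888; argument = 2.0960 → 2.10; α₂ = 0.9821; rank = 393; θ*₍393₎ = 5.667.

(3.408, 5.667)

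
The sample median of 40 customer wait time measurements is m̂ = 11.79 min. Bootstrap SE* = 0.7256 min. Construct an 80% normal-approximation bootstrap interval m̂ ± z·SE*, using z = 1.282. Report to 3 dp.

Margin = 1.282 × 0.7256 = 0.9302
Interval: 11.79 ± 0.9302

(10.860, 12.720)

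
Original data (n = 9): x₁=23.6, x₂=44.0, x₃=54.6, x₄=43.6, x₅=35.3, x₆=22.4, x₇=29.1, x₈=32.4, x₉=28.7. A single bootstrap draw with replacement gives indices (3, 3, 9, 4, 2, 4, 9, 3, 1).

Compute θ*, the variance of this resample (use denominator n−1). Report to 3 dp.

θ* = 147.162

Resample values: 54.6, 54.6, 28.7, 43.6, 44.0, 43.6, 28.7, 54.6, 23.6.
Mean = 41.7778; sum of squared deviations = 1177.2956
s² = 1177.2956 / 8 = 147.1619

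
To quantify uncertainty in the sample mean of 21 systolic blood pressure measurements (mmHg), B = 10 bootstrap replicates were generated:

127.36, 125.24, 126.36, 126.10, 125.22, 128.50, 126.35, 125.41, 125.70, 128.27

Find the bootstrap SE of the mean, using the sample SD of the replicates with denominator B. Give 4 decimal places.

Bootstrap SE is the standard deviation of the 10 replicate means.
Mean of replicates: (127.36 + 125.24 + 126.36 + 126.10 + 125.22 + 128.50 + 126.35 + 125.41 + 125.70 + 128.27) / 10 = 1264.51000 / 10 = 126.45100
Sum of squared deviations: (+0.90900)² + (−1.21100)² + (−0.09100)² + (−0.35100)² + (−1.23100)² + (+2.04900)² + (−0.10100)² + (−1.04100)² + (−0.75100)² + (+1.81900)² = 13.10469
Variance = 13.10469 / 10 = 1.31047
SE* = √1.31047

SE* = 1.1448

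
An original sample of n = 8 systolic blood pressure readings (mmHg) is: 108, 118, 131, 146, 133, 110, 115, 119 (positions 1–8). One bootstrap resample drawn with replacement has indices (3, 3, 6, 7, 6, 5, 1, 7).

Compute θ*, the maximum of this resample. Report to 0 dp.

θ* = 133

Resample values: 131, 131, 110, 115, 110, 133, 108, 115.
Maximum = 133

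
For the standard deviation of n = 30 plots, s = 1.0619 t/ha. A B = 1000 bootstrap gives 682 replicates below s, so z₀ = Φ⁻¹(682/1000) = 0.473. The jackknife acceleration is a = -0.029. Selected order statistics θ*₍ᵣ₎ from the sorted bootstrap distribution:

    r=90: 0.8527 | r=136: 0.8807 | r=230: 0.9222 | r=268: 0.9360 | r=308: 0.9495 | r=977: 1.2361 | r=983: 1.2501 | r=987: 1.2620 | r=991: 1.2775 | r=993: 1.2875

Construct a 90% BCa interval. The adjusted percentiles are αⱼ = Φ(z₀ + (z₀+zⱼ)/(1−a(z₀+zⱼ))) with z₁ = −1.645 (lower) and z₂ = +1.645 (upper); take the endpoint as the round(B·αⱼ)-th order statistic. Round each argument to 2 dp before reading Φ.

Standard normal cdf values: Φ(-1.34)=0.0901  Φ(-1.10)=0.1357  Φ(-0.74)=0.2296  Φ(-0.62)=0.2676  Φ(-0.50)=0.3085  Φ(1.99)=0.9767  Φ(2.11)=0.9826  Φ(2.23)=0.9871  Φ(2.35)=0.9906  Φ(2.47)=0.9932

Lower: z₀ + z₁ = 0.473 + (-1.645) = -1.172; 1 − a(z₀+z₁) = 1 − (-0.029)(-1.172) = 0.9660; argument = 0.473 + (-1.172)/0.9660 = -0.7402 → -0.74.
α₁ = Φ(-0.74) = 0.2296; rank = round(1000 × 0.2296) = 230; θ*₍230₎ = 0.9222.
Upper: z₀ + z₂ = 2.118; 1 − a(z₀+z₂) = 1.0614; argument = 2.4684 → 2.47; α₂ = 0.9932; rank = 993; θ*₍993₎ = 1.2875.

(0.9222, 1.2875)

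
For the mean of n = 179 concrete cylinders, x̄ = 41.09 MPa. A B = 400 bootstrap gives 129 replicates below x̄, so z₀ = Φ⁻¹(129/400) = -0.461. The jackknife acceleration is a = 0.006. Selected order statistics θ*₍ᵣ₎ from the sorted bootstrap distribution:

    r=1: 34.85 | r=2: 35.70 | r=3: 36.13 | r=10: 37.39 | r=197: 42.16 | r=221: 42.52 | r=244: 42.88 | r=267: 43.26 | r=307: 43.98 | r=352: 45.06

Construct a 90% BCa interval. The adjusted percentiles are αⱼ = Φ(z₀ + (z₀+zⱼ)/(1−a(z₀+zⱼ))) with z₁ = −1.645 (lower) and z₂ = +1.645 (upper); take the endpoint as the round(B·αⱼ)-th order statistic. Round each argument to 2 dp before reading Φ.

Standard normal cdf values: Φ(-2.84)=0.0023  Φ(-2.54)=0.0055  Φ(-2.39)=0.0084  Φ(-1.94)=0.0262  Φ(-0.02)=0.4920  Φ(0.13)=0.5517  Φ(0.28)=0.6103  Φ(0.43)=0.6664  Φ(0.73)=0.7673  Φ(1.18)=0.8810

(35.70, 43.98)

Lower: z₀ + z₁ = -0.461 + (-1.645) = -2.106; 1 − a(z₀+z₁) = 1 − (0.006)(-2.106) = 1.0126; argument = -0.461 + (-2.106)/1.0126 = -2.5407 → -2.54.
α₁ = Φ(-2.54) = 0.0055; rank = round(400 × 0.0055) = 2; θ*₍2₎ = 35.70.
Upper: z₀ + z₂ = 1.184; 1 − a(z₀+z₂) = 0.9929; argument = 0.7315 → 0.73; α₂ = 0.7673; rank = 307; θ*₍307₎ = 43.98.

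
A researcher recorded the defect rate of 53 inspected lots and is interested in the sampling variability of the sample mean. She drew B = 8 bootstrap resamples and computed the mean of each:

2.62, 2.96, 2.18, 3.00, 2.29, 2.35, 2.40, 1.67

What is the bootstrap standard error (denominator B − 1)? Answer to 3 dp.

Bootstrap SE is the standard deviation of the 8 replicate means.
Mean of replicates: (2.62 + 2.96 + 2.18 + 3.00 + 2.29 + 2.35 + 2.40 + 1.67) / 8 = 19.4700 / 8 = 2.4337
Sum of squared deviations: (+0.1863)² + (+0.5263)² + (−0.2537)² + (+0.5663)² + (−0.1437)² + (−0.0837)² + (−0.0337)² + (−0.7637)² = 1.3088
Variance = 1.3088 / 7 = 0.1870
SE* = √0.1870

SE* = 0.432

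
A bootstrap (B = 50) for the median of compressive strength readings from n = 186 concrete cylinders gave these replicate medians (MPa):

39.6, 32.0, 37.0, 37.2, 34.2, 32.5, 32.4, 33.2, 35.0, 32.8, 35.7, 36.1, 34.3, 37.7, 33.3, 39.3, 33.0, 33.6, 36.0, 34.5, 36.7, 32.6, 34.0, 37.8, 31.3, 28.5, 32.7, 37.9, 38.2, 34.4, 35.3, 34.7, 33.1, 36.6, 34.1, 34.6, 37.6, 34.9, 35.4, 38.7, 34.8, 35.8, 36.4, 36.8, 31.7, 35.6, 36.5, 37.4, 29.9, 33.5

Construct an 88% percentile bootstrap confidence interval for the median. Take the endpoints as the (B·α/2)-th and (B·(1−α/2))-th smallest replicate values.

(31.3, 38.2)

Sorted replicates: 28.5, 29.9, 31.3, 31.7, 32.0, 32.4, 32.5, 32.6, 32.7, 32.8, 33.0, 33.1, 33.2, 33.3, 33.5, 33.6, 34.0, 34.1, 34.2, 34.3, 34.4, 34.5, 34.6, 34.7, 34.8, 34.9, 35.0, 35.3, 35.4, 35.6, 35.7, 35.8, 36.0, 36.1, 36.4, 36.5, 36.6, 36.7, 36.8, 37.0, 37.2, 37.4, 37.6, 37.7, 37.8, 37.9, 38.2, 38.7, 39.3, 39.6
α = 0.12; lower rank = 50 × 0.060 = 3; upper rank = 50 × 0.940 = 47.
The 3rd smallest replicate is 31.3; the 47th is 38.2.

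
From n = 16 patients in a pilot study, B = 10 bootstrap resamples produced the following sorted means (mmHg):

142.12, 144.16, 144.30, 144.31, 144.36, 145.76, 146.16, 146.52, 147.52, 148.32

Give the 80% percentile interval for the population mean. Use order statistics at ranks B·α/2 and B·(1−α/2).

(142.12, 147.52)

α = 0.20; lower rank = 10 × 0.100 = 1; upper rank = 10 × 0.900 = 9.
The 1st smallest replicate is 142.12; the 9th is 147.52.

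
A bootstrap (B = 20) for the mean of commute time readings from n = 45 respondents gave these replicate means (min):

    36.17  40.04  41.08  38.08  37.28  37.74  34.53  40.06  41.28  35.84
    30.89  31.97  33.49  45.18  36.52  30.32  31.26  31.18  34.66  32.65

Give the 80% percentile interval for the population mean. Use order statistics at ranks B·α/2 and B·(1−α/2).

(30.89, 41.08)

Sorted replicates: 30.32, 30.89, 31.18, 31.26, 31.97, 32.65, 33.49, 34.53, 34.66, 35.84, 36.17, 36.52, 37.28, 37.74, 38.08, 40.04, 40.06, 41.08, 41.28, 45.18
α = 0.20; lower rank = 20 × 0.100 = 2; upper rank = 20 × 0.900 = 18.
The 2nd smallest replicate is 30.89; the 18th is 41.08.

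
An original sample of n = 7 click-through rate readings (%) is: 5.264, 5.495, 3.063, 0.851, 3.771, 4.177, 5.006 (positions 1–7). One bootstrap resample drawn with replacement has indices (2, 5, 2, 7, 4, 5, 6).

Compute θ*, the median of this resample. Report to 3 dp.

Resample values: 5.495, 3.771, 5.495, 5.006, 0.851, 3.771, 4.177.
Sorted: 0.851, 3.771, 3.771, 4.177, 5.006, 5.495, 5.495
Median = middle value = 4.177

θ* = 4.177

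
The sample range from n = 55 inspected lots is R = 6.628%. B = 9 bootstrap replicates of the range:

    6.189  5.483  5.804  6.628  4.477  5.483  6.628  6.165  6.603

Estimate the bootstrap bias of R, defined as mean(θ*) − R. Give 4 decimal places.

bias = −0.6880

mean(θ*) = (6.189 + 5.483 + 5.804 + 6.628 + 4.477 + 5.483 + 6.628 + 6.165 + 6.603) / 9 = 5.94000
bias = 5.94000 − 6.628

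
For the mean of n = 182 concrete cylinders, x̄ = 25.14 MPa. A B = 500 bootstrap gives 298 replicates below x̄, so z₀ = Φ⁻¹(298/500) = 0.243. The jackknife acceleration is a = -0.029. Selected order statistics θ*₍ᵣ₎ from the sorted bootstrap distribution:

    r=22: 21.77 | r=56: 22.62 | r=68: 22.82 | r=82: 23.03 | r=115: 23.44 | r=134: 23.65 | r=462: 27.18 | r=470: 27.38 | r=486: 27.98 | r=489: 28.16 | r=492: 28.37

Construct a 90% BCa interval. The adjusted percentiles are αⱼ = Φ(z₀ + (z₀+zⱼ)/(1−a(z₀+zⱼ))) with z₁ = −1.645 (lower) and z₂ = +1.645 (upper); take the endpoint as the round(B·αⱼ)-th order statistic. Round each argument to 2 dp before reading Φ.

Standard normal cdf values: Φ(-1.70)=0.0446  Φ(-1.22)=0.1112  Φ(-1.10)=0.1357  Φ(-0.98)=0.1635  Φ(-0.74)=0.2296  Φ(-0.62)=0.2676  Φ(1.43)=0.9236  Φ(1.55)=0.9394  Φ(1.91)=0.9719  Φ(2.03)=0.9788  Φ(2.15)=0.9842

Lower: z₀ + z₁ = 0.243 + (-1.645) = -1.402; 1 − a(z₀+z₁) = 1 − (-0.029)(-1.402) = 0.9593; argument = 0.243 + (-1.402)/0.9593 = -1.2184 → -1.22.
α₁ = Φ(-1.22) = 0.1112; rank = round(500 × 0.1112) = 56; θ*₍56₎ = 22.62.
Upper: z₀ + z₂ = 1.888; 1 − a(z₀+z₂) = 1.0548; argument = 2.0330 → 2.03; α₂ = 0.9788; rank = 489; θ*₍489₎ = 28.16.

(22.62, 28.16)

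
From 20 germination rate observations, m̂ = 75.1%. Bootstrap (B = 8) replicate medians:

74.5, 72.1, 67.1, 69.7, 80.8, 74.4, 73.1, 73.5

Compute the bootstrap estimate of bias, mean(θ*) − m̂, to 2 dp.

mean(θ*) = (74.5 + 72.1 + 67.1 + 69.7 + 80.8 + 74.4 + 73.1 + 73.5) / 8 = 73.150
bias = 73.150 − 75.1

bias = −1.95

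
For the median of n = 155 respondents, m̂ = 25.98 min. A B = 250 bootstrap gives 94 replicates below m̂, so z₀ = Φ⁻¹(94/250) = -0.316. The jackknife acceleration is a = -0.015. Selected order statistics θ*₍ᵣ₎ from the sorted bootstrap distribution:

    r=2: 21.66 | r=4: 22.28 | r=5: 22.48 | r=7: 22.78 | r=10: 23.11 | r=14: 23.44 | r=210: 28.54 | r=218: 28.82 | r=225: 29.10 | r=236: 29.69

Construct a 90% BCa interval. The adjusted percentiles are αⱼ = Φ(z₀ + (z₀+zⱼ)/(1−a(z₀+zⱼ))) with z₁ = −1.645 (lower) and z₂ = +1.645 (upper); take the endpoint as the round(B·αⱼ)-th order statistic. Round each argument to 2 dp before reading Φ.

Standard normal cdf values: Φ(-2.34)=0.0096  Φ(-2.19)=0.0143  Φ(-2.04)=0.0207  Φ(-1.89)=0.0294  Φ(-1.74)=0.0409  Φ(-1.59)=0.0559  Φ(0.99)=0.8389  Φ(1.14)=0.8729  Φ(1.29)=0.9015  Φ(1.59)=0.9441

(21.66, 28.54)

Lower: z₀ + z₁ = -0.316 + (-1.645) = -1.961; 1 − a(z₀+z₁) = 1 − (-0.015)(-1.961) = 0.9706; argument = -0.316 + (-1.961)/0.9706 = -2.3364 → -2.34.
α₁ = Φ(-2.34) = 0.0096; rank = round(250 × 0.0096) = 2; θ*₍2₎ = 21.66.
Upper: z₀ + z₂ = 1.329; 1 − a(z₀+z₂) = 1.0199; argument = 0.9870 → 0.99; α₂ = 0.8389; rank = 210; θ*₍210₎ = 28.54.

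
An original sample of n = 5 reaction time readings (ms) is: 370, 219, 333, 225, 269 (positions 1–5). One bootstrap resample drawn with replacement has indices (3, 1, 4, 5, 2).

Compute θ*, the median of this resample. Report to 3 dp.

θ* = 269.000

Resample values: 333, 370, 225, 269, 219.
Sorted: 219, 225, 269, 333, 370
Median = middle value = 269.000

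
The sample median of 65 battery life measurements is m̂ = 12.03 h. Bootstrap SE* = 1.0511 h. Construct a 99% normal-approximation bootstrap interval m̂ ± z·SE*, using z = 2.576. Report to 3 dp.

Margin = 2.576 × 1.0511 = 2.7076
Interval: 12.03 ± 2.7076

(9.322, 14.738)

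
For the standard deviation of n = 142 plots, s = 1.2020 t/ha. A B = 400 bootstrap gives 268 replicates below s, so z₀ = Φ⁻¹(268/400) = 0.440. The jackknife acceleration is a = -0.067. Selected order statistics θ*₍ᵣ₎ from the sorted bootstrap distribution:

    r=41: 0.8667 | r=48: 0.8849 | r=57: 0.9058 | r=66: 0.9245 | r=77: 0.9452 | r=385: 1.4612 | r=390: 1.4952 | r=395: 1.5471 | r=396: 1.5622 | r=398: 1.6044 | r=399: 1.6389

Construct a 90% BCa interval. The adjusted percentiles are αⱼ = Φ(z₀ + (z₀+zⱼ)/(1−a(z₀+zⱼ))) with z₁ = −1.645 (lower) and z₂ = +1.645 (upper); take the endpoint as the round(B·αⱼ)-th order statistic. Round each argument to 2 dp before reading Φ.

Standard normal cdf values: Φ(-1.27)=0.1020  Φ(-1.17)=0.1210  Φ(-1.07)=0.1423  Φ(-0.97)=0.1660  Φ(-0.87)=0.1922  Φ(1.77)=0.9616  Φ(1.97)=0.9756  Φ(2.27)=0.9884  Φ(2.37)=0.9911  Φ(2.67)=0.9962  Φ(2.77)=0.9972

(0.9452, 1.5471)

Lower: z₀ + z₁ = 0.440 + (-1.645) = -1.205; 1 − a(z₀+z₁) = 1 − (-0.067)(-1.205) = 0.9193; argument = 0.440 + (-1.205)/0.9193 = -0.8708 → -0.87.
α₁ = Φ(-0.87) = 0.1922; rank = round(400 × 0.1922) = 77; θ*₍77₎ = 0.9452.
Upper: z₀ + z₂ = 2.085; 1 − a(z₀+z₂) = 1.1397; argument = 2.2694 → 2.27; α₂ = 0.9884; rank = 395; θ*₍395₎ = 1.5471.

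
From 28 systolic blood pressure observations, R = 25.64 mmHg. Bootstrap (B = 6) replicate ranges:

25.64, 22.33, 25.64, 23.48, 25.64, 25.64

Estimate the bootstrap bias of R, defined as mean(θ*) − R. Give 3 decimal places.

bias = −0.912

mean(θ*) = (25.64 + 22.33 + 25.64 + 23.48 + 25.64 + 25.64) / 6 = 24.7283
bias = 24.7283 − 25.64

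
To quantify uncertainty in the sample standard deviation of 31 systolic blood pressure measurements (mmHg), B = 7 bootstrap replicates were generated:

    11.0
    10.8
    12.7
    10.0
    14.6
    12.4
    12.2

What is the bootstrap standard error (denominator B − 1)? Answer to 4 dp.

SE* = 1.5208

Bootstrap SE is the standard deviation of the 7 replicate standard deviations.
Mean of replicates: (11.0 + 10.8 + 12.7 + 10.0 + 14.6 + 12.4 + 12.2) / 7 = 83.70000 / 7 = 11.95714
Sum of squared deviations: (−0.95714)² + (−1.15714)² + (+0.74286)² + (−1.95714)² + (+2.64286)² + (+0.44286)² + (+0.24286)² = 13.87714
Variance = 13.87714 / 6 = 2.31286
SE* = √2.31286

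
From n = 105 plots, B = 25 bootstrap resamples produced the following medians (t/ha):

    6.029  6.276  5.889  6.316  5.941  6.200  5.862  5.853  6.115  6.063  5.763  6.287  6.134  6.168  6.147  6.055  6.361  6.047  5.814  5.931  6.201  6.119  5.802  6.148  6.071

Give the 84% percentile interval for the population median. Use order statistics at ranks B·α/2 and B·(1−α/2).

Sorted replicates: 5.763, 5.802, 5.814, 5.853, 5.862, 5.889, 5.931, 5.941, 6.029, 6.047, 6.055, 6.063, 6.071, 6.115, 6.119, 6.134, 6.147, 6.148, 6.168, 6.200, 6.201, 6.276, 6.287, 6.316, 6.361
α = 0.16; lower rank = 25 × 0.080 = 2; upper rank = 25 × 0.920 = 23.
The 2nd smallest replicate is 5.802; the 23rd is 6.287.

(5.802, 6.287)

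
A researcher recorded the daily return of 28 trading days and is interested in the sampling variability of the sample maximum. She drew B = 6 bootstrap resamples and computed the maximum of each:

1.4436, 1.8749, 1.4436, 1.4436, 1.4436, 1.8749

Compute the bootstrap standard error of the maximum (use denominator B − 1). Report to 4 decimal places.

SE* = 0.2227

Bootstrap SE is the standard deviation of the 6 replicate maximums.
Mean of replicates: (1.4436 + 1.8749 + 1.4436 + 1.4436 + 1.4436 + 1.8749) / 6 = 9.52420 / 6 = 1.58737
Sum of squared deviations: (−0.14377)² + (+0.28753)² + (−0.14377)² + (−0.14377)² + (−0.14377)² + (+0.28753)² = 0.24803
Variance = 0.24803 / 5 = 0.04961
SE* = √0.04961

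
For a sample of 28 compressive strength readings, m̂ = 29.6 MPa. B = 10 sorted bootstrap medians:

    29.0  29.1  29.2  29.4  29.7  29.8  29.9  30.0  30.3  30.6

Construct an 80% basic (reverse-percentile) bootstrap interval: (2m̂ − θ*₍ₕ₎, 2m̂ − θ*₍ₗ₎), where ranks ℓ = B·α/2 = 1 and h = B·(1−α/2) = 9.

(28.9, 30.2)

Percentile endpoints at ranks 1 and 9: θ*₍1₎ = 29.0, θ*₍9₎ = 30.3.
Basic interval reflects these around m̂:
  lower = 2 × 29.6 − 30.3 = 28.9
  upper = 2 × 29.6 − 29.0 = 30.2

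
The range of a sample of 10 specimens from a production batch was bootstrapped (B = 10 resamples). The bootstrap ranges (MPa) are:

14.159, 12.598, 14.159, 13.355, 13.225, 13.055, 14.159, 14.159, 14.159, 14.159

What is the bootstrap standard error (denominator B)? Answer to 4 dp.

Bootstrap SE is the standard deviation of the 10 replicate ranges.
Mean of replicates: (14.159 + 12.598 + 14.159 + 13.355 + 13.225 + 13.055 + 14.159 + 14.159 + 14.159 + 14.159) / 10 = 137.18700 / 10 = 13.71870
Sum of squared deviations: (+0.44030)² + (−1.12070)² + (+0.44030)² + (−0.36370)² + (−0.49370)² + (−0.66370)² + (+0.44030)² + (+0.44030)² + (+0.44030)² + (+0.44030)² = 3.23567
Variance = 3.23567 / 10 = 0.32357
SE* = √0.32357

SE* = 0.5688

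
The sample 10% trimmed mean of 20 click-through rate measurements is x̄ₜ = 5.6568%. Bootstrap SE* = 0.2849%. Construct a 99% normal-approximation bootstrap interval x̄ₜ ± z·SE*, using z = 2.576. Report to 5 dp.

(4.92290, 6.39070)

Margin = 2.576 × 0.2849 = 0.733902
Interval: 5.6568 ± 0.733902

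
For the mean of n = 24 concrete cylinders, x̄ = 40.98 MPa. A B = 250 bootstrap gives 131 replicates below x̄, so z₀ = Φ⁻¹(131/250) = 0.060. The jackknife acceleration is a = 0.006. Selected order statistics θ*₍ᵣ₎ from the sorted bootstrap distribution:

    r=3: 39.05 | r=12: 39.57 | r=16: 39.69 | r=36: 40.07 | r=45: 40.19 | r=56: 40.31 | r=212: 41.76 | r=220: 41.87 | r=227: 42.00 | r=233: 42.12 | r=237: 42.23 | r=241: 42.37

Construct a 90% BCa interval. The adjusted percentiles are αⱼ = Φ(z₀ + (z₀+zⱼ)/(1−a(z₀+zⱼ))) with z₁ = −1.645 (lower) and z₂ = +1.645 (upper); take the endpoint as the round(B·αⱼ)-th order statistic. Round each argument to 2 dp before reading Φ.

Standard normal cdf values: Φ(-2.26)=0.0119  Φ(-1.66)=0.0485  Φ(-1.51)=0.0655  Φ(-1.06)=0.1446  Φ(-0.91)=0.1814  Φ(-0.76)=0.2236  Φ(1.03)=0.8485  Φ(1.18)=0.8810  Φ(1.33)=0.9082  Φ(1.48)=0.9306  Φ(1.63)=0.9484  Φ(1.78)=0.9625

Lower: z₀ + z₁ = 0.060 + (-1.645) = -1.585; 1 − a(z₀+z₁) = 1 − (0.006)(-1.585) = 1.0095; argument = 0.060 + (-1.585)/1.0095 = -1.5101 → -1.51.
α₁ = Φ(-1.51) = 0.0655; rank = round(250 × 0.0655) = 16; θ*₍16₎ = 39.69.
Upper: z₀ + z₂ = 1.705; 1 − a(z₀+z₂) = 0.9898; argument = 1.7826 → 1.78; α₂ = 0.9625; rank = 241; θ*₍241₎ = 42.37.

(39.69, 42.37)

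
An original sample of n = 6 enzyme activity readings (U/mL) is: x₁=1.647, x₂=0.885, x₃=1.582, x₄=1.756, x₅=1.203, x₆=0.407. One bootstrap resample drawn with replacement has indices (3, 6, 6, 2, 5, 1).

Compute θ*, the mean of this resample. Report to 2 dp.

Resample values: 1.582, 0.407, 0.407, 0.885, 1.203, 1.647.
Mean = (1.582 + 0.407 + 0.407 + 0.885 + 1.203 + 1.647) / 6 = 6.1310 / 6 = 1.02

θ* = 1.02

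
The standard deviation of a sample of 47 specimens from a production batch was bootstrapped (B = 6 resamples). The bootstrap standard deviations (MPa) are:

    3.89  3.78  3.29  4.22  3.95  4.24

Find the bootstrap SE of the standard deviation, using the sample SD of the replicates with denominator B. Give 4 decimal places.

Bootstrap SE is the standard deviation of the 6 replicate standard deviations.
Mean of replicates: (3.89 + 3.78 + 3.29 + 4.22 + 3.95 + 4.24) / 6 = 23.37000 / 6 = 3.89500
Sum of squared deviations: (−0.00500)² + (−0.11500)² + (−0.60500)² + (+0.32500)² + (+0.05500)² + (+0.34500)² = 0.60695
Variance = 0.60695 / 6 = 0.10116
SE* = √0.10116

SE* = 0.3181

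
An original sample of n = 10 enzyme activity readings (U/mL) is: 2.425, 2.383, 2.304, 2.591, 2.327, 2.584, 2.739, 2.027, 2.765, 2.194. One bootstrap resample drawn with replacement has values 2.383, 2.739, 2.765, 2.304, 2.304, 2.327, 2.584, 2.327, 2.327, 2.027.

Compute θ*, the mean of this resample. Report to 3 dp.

θ* = 2.409

Mean = (2.383 + 2.739 + 2.765 + 2.304 + 2.304 + 2.327 + 2.584 + 2.327 + 2.327 + 2.027) / 10 = 24.0870 / 10 = 2.409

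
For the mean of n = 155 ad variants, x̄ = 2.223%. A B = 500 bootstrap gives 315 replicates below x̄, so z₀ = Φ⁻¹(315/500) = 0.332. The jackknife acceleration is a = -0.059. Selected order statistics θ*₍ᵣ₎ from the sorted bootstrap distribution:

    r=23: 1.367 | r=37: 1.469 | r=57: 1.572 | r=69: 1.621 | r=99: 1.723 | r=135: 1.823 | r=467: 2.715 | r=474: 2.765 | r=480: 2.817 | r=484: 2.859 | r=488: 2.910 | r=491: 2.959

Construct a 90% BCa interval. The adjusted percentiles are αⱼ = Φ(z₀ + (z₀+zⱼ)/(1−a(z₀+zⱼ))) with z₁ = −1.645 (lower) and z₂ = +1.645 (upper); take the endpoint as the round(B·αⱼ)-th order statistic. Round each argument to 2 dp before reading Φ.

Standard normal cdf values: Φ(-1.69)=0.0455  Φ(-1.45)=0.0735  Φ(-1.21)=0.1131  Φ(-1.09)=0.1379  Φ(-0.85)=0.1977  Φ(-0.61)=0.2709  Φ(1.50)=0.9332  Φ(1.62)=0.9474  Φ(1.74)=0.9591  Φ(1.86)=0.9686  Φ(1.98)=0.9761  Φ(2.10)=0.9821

Lower: z₀ + z₁ = 0.332 + (-1.645) = -1.313; 1 − a(z₀+z₁) = 1 − (-0.059)(-1.313) = 0.9225; argument = 0.332 + (-1.313)/0.9225 = -1.0913 → -1.09.
α₁ = Φ(-1.09) = 0.1379; rank = round(500 × 0.1379) = 69; θ*₍69₎ = 1.621.
Upper: z₀ + z₂ = 1.977; 1 − a(z₀+z₂) = 1.1166; argument = 2.1025 → 2.10; α₂ = 0.9821; rank = 491; θ*₍491₎ = 2.959.

(1.621, 2.959)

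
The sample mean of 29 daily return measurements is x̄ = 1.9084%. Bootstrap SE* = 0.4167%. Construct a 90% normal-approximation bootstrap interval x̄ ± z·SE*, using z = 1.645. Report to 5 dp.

Margin = 1.645 × 0.4167 = 0.685472
Interval: 1.9084 ± 0.685472

(1.22293, 2.59387)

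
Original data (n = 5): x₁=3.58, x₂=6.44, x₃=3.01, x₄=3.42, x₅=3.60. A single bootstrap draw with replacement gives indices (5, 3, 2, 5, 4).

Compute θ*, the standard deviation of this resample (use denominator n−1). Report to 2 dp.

θ* = 1.38

Resample values: 3.60, 3.01, 6.44, 3.60, 3.42.
Mean = 4.0140; sum of squared deviations = 7.5891
s² = 7.5891 / 4 = 1.8973
s = √1.8973 = 1.38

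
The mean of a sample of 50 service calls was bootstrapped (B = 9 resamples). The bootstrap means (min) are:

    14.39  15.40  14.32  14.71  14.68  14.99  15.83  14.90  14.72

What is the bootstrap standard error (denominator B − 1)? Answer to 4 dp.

Bootstrap SE is the standard deviation of the 9 replicate means.
Mean of replicates: (14.39 + 15.40 + 14.32 + 14.71 + 14.68 + 14.99 + 15.83 + 14.90 + 14.72) / 9 = 133.94000 / 9 = 14.88222
Sum of squared deviations: (−0.49222)² + (+0.51778)² + (−0.56222)² + (−0.17222)² + (−0.20222)² + (+0.10778)² + (+0.94778)² + (+0.01778)² + (−0.16222)² = 1.83356
Variance = 1.83356 / 8 = 0.22919
SE* = √0.22919

SE* = 0.4787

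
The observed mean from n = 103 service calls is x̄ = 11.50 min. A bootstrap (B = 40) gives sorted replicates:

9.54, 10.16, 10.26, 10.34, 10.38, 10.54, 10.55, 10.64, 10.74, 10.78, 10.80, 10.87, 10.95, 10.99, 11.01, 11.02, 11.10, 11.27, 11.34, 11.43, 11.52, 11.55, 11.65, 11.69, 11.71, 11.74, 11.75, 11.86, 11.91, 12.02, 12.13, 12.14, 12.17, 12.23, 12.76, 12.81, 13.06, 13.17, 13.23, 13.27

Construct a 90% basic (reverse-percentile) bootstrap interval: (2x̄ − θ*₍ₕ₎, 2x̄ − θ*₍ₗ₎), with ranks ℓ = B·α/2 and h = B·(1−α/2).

(9.83, 12.84)

Percentile endpoints at ranks 2 and 38: θ*₍2₎ = 10.16, θ*₍38₎ = 13.17.
Basic interval reflects these around x̄:
  lower = 2 × 11.50 − 13.17 = 9.83
  upper = 2 × 11.50 − 10.16 = 12.84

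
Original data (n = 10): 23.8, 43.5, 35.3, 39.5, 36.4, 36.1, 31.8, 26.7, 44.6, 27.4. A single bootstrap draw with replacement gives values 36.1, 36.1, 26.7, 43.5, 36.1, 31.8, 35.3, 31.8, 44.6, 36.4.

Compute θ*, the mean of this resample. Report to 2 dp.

Mean = (36.1 + 36.1 + 26.7 + 43.5 + 36.1 + 31.8 + 35.3 + 31.8 + 44.6 + 36.4) / 10 = 358.40 / 10 = 35.84

θ* = 35.84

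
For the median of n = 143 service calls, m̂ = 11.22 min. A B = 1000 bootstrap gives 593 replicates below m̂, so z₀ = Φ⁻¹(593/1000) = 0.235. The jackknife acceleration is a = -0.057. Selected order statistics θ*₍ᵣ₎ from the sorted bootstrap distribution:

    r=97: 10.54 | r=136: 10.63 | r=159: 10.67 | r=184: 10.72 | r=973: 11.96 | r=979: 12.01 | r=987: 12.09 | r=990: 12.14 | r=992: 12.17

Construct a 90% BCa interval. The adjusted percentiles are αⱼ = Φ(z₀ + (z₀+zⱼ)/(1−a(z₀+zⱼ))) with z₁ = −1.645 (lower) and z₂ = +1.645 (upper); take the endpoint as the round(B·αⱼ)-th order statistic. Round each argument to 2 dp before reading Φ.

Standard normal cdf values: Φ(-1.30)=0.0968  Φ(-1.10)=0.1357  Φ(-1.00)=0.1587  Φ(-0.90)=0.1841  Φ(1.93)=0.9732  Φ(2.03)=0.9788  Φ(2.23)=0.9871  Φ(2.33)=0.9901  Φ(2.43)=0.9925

(10.54, 11.96)

Lower: z₀ + z₁ = 0.235 + (-1.645) = -1.410; 1 − a(z₀+z₁) = 1 − (-0.057)(-1.410) = 0.9196; argument = 0.235 + (-1.410)/0.9196 = -1.2982 → -1.30.
α₁ = Φ(-1.30) = 0.0968; rank = round(1000 × 0.0968) = 97; θ*₍97₎ = 10.54.
Upper: z₀ + z₂ = 1.880; 1 − a(z₀+z₂) = 1.1072; argument = 1.9330 → 1.93; α₂ = 0.9732; rank = 973; θ*₍973₎ = 11.96.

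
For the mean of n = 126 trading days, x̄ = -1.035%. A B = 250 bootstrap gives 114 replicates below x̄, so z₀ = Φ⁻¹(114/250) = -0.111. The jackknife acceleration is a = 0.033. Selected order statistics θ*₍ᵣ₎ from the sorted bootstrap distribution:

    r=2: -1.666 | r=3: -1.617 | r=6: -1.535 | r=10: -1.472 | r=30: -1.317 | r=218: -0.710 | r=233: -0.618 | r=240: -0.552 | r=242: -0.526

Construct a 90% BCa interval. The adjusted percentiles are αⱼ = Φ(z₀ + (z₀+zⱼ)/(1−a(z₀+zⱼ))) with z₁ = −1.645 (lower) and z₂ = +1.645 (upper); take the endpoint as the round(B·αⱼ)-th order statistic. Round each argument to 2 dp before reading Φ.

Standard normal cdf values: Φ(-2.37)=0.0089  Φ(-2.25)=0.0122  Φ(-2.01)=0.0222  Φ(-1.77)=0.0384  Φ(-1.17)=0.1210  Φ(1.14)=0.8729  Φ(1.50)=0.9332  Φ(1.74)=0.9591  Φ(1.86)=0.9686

(-1.472, -0.618)

Lower: z₀ + z₁ = -0.111 + (-1.645) = -1.756; 1 − a(z₀+z₁) = 1 − (0.033)(-1.756) = 1.0579; argument = -0.111 + (-1.756)/1.0579 = -1.7708 → -1.77.
α₁ = Φ(-1.77) = 0.0384; rank = round(250 × 0.0384) = 10; θ*₍10₎ = -1.472.
Upper: z₀ + z₂ = 1.534; 1 − a(z₀+z₂) = 0.9494; argument = 1.5048 → 1.50; α₂ = 0.9332; rank = 233; θ*₍233₎ = -0.618.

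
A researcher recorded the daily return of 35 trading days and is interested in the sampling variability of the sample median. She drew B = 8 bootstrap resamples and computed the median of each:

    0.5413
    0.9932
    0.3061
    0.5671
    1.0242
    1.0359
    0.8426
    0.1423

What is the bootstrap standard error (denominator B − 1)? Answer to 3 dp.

SE* = 0.344

Bootstrap SE is the standard deviation of the 8 replicate medians.
Mean of replicates: (0.5413 + 0.9932 + 0.3061 + 0.5671 + 1.0242 + 1.0359 + 0.8426 + 0.1423) / 8 = 5.45270 / 8 = 0.68159
Sum of squared deviations: (−0.14029)² + (+0.31161)² + (−0.37549)² + (−0.11449)² + (+0.34261)² + (+0.35431)² + (+0.16101)² + (−0.53929)² = 0.83056
Variance = 0.83056 / 7 = 0.11865
SE* = √0.11865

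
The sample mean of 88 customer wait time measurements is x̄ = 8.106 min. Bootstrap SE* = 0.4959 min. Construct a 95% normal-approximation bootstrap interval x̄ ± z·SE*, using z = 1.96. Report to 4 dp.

Margin = 1.96 × 0.4959 = 0.97196
Interval: 8.106 ± 0.97196

(7.1340, 9.0780)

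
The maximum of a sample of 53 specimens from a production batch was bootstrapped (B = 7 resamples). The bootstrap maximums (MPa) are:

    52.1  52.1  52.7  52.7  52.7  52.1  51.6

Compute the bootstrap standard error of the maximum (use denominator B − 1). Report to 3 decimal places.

SE* = 0.426

Bootstrap SE is the standard deviation of the 7 replicate maximums.
Mean of replicates: (52.1 + 52.1 + 52.7 + 52.7 + 52.7 + 52.1 + 51.6) / 7 = 366.0000 / 7 = 52.2857
Sum of squared deviations: (−0.1857)² + (−0.1857)² + (+0.4143)² + (+0.4143)² + (+0.4143)² + (−0.1857)² + (−0.6857)² = 1.0886
Variance = 1.0886 / 6 = 0.1814
SE* = √0.1814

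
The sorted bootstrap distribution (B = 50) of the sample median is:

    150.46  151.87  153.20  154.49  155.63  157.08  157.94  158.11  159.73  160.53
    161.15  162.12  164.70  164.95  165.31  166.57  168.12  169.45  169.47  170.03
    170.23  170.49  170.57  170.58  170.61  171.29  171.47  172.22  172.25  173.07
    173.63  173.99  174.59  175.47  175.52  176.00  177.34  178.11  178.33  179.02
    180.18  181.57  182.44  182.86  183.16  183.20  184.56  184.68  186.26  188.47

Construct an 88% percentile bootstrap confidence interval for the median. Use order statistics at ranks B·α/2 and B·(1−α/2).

α = 0.12; lower rank = 50 × 0.060 = 3; upper rank = 50 × 0.940 = 47.
The 3rd smallest replicate is 153.20; the 47th is 184.56.

(153.20, 184.56)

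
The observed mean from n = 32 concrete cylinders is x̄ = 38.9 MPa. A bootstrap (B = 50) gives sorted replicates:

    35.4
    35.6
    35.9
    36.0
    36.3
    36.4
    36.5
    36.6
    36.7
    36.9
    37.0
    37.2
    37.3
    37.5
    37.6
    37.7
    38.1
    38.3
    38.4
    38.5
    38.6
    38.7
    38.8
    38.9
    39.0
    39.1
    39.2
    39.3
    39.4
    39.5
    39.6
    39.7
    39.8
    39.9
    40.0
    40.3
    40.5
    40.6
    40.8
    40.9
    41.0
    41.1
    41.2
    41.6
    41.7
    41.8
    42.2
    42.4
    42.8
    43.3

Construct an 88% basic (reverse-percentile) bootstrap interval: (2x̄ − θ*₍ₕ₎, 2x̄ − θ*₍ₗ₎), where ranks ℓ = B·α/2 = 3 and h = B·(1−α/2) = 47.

(35.6, 41.9)

Percentile endpoints at ranks 3 and 47: θ*₍3₎ = 35.9, θ*₍47₎ = 42.2.
Basic interval reflects these around x̄:
  lower = 2 × 38.9 − 42.2 = 35.6
  upper = 2 × 38.9 − 35.9 = 41.9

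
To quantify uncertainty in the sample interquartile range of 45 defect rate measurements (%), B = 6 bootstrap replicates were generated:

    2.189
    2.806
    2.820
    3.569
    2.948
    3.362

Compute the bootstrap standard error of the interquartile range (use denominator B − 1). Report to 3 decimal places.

SE* = 0.484

Bootstrap SE is the standard deviation of the 6 replicate interquartile ranges.
Mean of replicates: (2.189 + 2.806 + 2.820 + 3.569 + 2.948 + 3.362) / 6 = 17.6940 / 6 = 2.9490
Sum of squared deviations: (−0.7600)² + (−0.1430)² + (−0.1290)² + (+0.6200)² + (−0.0010)² + (+0.4130)² = 1.1697
Variance = 1.1697 / 5 = 0.2339
SE* = √0.2339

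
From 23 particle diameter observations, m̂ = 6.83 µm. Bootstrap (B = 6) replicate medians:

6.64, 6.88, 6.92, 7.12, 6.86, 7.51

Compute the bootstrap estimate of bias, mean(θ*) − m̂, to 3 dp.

bias = +0.158

mean(θ*) = (6.64 + 6.88 + 6.92 + 7.12 + 6.86 + 7.51) / 6 = 6.9883
bias = 6.9883 − 6.83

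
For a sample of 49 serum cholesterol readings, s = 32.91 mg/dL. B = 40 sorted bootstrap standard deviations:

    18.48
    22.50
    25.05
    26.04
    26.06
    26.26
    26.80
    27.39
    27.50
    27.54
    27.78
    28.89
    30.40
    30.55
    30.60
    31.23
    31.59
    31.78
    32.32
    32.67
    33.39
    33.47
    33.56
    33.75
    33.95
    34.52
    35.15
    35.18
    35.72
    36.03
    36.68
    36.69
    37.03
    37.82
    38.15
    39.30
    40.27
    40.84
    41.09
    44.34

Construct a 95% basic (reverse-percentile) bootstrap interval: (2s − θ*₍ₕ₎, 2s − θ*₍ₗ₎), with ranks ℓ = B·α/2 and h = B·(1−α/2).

Percentile endpoints at ranks 1 and 39: θ*₍1₎ = 18.48, θ*₍39₎ = 41.09.
Basic interval reflects these around s:
  lower = 2 × 32.91 − 41.09 = 24.73
  upper = 2 × 32.91 − 18.48 = 47.34

(24.73, 47.34)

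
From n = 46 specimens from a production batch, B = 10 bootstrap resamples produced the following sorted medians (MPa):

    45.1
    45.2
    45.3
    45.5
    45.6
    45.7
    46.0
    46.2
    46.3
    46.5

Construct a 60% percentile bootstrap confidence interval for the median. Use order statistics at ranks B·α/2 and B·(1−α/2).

α = 0.40; lower rank = 10 × 0.200 = 2; upper rank = 10 × 0.800 = 8.
The 2nd smallest replicate is 45.2; the 8th is 46.2.

(45.2, 46.2)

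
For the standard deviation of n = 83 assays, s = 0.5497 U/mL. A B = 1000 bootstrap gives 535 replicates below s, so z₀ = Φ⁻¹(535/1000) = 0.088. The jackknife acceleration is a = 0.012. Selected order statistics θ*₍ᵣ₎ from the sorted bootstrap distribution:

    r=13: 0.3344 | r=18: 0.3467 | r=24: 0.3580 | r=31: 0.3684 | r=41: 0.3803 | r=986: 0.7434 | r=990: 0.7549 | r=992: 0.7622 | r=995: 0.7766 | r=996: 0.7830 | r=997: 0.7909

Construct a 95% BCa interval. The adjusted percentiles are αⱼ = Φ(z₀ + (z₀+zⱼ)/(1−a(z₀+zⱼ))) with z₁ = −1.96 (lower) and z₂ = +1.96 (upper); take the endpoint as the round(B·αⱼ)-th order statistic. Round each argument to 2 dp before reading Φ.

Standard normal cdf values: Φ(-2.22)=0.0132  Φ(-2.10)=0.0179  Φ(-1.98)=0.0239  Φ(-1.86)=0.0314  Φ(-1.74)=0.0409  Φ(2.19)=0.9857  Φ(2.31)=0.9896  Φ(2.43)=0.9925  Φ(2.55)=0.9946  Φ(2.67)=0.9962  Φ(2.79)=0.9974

(0.3803, 0.7434)

Lower: z₀ + z₁ = 0.088 + (-1.960) = -1.872; 1 − a(z₀+z₁) = 1 − (0.012)(-1.872) = 1.0225; argument = 0.088 + (-1.872)/1.0225 = -1.7429 → -1.74.
α₁ = Φ(-1.74) = 0.0409; rank = round(1000 × 0.0409) = 41; θ*₍41₎ = 0.3803.
Upper: z₀ + z₂ = 2.048; 1 − a(z₀+z₂) = 0.9754; argument = 2.1876 → 2.19; α₂ = 0.9857; rank = 986; θ*₍986₎ = 0.7434.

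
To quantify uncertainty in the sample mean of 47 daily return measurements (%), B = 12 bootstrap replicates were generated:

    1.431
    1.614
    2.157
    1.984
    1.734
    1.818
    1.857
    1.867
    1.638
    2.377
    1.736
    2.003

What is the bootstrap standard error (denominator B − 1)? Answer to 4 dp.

Bootstrap SE is the standard deviation of the 12 replicate means.
Mean of replicates: (1.431 + 1.614 + 2.157 + 1.984 + 1.734 + 1.818 + 1.857 + 1.867 + 1.638 + 2.377 + 1.736 + 2.003) / 12 = 22.21600 / 12 = 1.85133
Sum of squared deviations: (−0.42033)² + (−0.23733)² + (+0.30567)² + (+0.13267)² + (−0.11733)² + (−0.03333)² + (+0.00567)² + (+0.01567)² + (−0.21333)² + (+0.52567)² + (−0.11533)² + (+0.15167)² = 0.71734
Variance = 0.71734 / 11 = 0.06521
SE* = √0.06521

SE* = 0.2554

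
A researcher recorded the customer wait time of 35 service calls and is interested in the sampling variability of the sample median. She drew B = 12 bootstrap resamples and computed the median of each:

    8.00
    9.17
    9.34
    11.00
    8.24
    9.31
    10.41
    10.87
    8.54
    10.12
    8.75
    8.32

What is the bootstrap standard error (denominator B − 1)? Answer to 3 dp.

SE* = 1.041

Bootstrap SE is the standard deviation of the 12 replicate medians.
Mean of replicates: (8.00 + 9.17 + 9.34 + 11.00 + 8.24 + 9.31 + 10.41 + 10.87 + 8.54 + 10.12 + 8.75 + 8.32) / 12 = 112.0700 / 12 = 9.3392
Sum of squared deviations: (−1.3392)² + (−0.1692)² + (+0.0008)² + (+1.6608)² + (−1.0992)² + (−0.0292)² + (+1.0708)² + (+1.5308)² + (−0.7992)² + (+0.7808)² + (−0.5892)² + (−1.0192)² = 11.9137
Variance = 11.9137 / 11 = 1.0831
SE* = √1.0831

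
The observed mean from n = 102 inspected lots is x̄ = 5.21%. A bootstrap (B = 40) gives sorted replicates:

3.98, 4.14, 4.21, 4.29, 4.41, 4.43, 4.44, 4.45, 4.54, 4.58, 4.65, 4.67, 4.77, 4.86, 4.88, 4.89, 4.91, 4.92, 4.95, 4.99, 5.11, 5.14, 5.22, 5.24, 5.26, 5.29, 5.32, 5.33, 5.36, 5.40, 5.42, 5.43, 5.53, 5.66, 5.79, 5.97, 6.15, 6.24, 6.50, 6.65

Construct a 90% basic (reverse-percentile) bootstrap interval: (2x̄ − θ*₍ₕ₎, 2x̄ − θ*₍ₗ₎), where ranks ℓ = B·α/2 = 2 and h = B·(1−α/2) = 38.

Percentile endpoints at ranks 2 and 38: θ*₍2₎ = 4.14, θ*₍38₎ = 6.24.
Basic interval reflects these around x̄:
  lower = 2 × 5.21 − 6.24 = 4.18
  upper = 2 × 5.21 − 4.14 = 6.28

(4.18, 6.28)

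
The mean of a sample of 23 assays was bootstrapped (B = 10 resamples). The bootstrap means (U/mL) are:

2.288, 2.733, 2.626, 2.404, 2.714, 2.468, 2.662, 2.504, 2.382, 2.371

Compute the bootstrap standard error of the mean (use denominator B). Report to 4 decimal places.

SE* = 0.1502

Bootstrap SE is the standard deviation of the 10 replicate means.
Mean of replicates: (2.288 + 2.733 + 2.626 + 2.404 + 2.714 + 2.468 + 2.662 + 2.504 + 2.382 + 2.371) / 10 = 25.15200 / 10 = 2.51520
Sum of squared deviations: (−0.22720)² + (+0.21780)² + (+0.11080)² + (−0.11120)² + (+0.19880)² + (−0.04720)² + (+0.14680)² + (−0.01120)² + (−0.13320)² + (−0.14420)² = 0.22566
Variance = 0.22566 / 10 = 0.02257
SE* = √0.02257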